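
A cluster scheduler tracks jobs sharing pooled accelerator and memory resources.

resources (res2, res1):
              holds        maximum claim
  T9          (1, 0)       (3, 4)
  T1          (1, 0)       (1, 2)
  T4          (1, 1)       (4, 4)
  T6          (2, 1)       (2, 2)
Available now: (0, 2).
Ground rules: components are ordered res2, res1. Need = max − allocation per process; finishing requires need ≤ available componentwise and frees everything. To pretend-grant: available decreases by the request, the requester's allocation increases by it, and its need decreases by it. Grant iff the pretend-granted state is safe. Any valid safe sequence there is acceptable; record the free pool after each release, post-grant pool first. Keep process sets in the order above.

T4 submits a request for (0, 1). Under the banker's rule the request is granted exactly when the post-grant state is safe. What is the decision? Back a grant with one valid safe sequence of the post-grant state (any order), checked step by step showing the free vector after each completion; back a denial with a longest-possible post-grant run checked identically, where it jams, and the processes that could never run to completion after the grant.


GRANT — the state after the grant stays safe, e.g. via T6, T1, T4, T9.
Key observation: after the grant the pool drops to (0, 1), which still lets T6 finish first and unwind the rest.
Step-by-step check of the post-grant state:
  pool = (0, 1)
  T6 needs (0, 1) <= (0, 1) -> finishes; pool += (2, 1) = (2, 2)
  T1 needs (0, 2) <= (2, 2) -> finishes; pool += (1, 0) = (3, 2)
  T4 needs (3, 2) <= (3, 2) -> finishes; pool += (1, 2) = (4, 4)
  T9 needs (2, 4) <= (4, 4) -> finishes; pool += (1, 0) = (5, 4)


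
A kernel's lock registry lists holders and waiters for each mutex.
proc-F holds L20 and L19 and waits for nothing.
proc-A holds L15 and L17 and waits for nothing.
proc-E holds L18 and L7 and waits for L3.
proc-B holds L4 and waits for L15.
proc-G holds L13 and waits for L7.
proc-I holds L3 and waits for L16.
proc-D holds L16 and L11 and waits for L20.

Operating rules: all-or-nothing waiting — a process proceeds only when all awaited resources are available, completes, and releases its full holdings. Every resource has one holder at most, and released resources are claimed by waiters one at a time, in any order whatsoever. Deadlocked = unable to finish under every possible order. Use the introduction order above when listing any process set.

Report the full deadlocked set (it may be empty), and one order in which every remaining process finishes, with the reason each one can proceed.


Nothing here is deadlocked.
Key observation: all waits point, directly or indirectly, at processes that can finish, so nothing is permanently blocked.
The rest can finish in the order proc-F, proc-D, proc-I, proc-A, proc-E, proc-B, proc-G.
Step-by-step check:
  run proc-F (it waits on nothing); releases L20 and L19
  proc-D waits on L20 — all released -> runs and releases L16 and L11
  proc-I waits on L16 — all released -> runs and releases L3
  run proc-A (it waits on nothing); releases L15 and L17
  proc-E waits on L3 — all released -> runs and releases L18 and L7
  proc-B waits on L15 — all released -> runs and releases L4
  proc-G waits on L7 — all released -> runs and releases L13


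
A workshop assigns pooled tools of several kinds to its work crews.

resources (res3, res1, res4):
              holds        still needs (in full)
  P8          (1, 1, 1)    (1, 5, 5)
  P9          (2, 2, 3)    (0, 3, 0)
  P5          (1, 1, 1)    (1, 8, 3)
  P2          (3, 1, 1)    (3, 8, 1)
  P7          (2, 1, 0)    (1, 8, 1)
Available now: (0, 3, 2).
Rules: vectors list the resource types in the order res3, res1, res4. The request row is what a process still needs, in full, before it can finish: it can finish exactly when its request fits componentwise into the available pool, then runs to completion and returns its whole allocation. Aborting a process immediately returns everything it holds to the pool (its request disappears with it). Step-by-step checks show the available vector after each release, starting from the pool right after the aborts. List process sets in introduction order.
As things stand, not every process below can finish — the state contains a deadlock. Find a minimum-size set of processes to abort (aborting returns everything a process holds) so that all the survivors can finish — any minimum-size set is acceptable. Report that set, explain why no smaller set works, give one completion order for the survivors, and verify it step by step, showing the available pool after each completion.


The answer: abort P5 and P2.
Key observation: no ordering could ever have run P7 before the abort of P5 and P2; with (4, 2, 2) back in the pool it fits at step 3.
Minimality, checking each single-abort alternative: P8 alone leaves P5 blocked (short on res1); P9 alone leaves P5 blocked (short on res1); P5 alone leaves P2 blocked (short on res1); P2 alone leaves P5 blocked (short on res1); P7 alone leaves P5 blocked (short on res1).
The survivors complete as P9, P8, P7. Check, step by step (starting from the post-abort pool):
  pool = (4, 5, 4)
  P9 needs (0, 3, 0) <= (4, 5, 4) -> finishes; pool += (2, 2, 3) = (6, 7, 7)
  P8 needs (1, 5, 5) <= (6, 7, 7) -> finishes; pool += (1, 1, 1) = (7, 8, 8)
  P7 needs (1, 8, 1) <= (7, 8, 8) -> finishes; pool += (2, 1, 0) = (9, 9, 8)


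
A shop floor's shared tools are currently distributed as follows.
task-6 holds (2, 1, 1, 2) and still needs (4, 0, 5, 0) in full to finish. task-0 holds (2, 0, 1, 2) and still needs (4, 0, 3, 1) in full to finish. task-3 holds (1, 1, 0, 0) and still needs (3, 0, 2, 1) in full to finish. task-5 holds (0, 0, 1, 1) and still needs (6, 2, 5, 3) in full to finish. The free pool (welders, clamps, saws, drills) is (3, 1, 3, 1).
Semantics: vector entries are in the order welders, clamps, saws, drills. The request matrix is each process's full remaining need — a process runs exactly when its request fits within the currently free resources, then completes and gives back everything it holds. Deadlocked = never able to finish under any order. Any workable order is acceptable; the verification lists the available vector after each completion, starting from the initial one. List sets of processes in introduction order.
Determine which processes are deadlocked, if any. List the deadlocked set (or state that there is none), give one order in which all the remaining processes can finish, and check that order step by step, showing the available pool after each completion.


Deadlocked: task-6 and task-5.
Key observation: the pool after task-3, task-0 is (6, 2, 4, 3); every surviving request exceeds it in saws, so progress ends there.
One completion order for the rest: task-3, task-0. Check, step by step:
  pool = (3, 1, 3, 1)
  task-3 needs (3, 0, 2, 1) <= (3, 1, 3, 1) -> finishes; pool += (1, 1, 0, 0) = (4, 2, 3, 1)
  task-0 needs (4, 0, 3, 1) <= (4, 2, 3, 1) -> finishes; pool += (2, 0, 1, 2) = (6, 2, 4, 3)
None of the blocked processes ever fits:
  blocked: task-6 wants (4, 0, 5, 0), pool (6, 2, 4, 3) — not enough saws
  blocked: task-5 wants (6, 2, 5, 3), pool (6, 2, 4, 3) — not enough saws


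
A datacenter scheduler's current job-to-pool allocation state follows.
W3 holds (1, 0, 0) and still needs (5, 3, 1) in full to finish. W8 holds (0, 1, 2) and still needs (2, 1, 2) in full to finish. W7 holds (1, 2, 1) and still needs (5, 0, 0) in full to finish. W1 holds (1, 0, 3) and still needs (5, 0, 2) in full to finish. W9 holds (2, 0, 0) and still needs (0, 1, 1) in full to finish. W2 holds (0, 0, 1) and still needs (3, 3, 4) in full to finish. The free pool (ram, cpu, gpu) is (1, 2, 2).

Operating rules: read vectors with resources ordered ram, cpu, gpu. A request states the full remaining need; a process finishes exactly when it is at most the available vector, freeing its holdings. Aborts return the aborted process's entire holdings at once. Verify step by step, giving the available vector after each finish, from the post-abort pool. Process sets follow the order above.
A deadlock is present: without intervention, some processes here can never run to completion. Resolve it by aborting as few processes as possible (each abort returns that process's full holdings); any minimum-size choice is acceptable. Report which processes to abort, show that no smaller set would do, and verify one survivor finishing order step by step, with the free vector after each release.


Minimum abort set: W3 and W1.
Key observation: W7 had no path to completion before; after the abort of W3 and W1 ((2, 0, 3) returned), step 2 is where it fits.
No one abort is enough; case by case: W3 alone leaves W7 blocked (short on ram); W8 alone leaves W3 blocked (short on ram); W7 alone leaves W3 blocked (short on ram); W1 alone leaves W3 blocked (short on ram); W9 alone leaves W3 blocked (short on ram); W2 alone leaves W3 blocked (short on ram).
One survivor order: W9, W7, W8, W2. Walking it through (post-abort pool first):
  pool = (3, 2, 5)
  W9 needs (0, 1, 1) <= (3, 2, 5) -> finishes; pool += (2, 0, 0) = (5, 2, 5)
  W7 needs (5, 0, 0) <= (5, 2, 5) -> finishes; pool += (1, 2, 1) = (6, 4, 6)
  W8 needs (2, 1, 2) <= (6, 4, 6) -> finishes; pool += (0, 1, 2) = (6, 5, 8)
  W2 needs (3, 3, 4) <= (6, 5, 8) -> finishes; pool += (0, 0, 1) = (6, 5, 9)


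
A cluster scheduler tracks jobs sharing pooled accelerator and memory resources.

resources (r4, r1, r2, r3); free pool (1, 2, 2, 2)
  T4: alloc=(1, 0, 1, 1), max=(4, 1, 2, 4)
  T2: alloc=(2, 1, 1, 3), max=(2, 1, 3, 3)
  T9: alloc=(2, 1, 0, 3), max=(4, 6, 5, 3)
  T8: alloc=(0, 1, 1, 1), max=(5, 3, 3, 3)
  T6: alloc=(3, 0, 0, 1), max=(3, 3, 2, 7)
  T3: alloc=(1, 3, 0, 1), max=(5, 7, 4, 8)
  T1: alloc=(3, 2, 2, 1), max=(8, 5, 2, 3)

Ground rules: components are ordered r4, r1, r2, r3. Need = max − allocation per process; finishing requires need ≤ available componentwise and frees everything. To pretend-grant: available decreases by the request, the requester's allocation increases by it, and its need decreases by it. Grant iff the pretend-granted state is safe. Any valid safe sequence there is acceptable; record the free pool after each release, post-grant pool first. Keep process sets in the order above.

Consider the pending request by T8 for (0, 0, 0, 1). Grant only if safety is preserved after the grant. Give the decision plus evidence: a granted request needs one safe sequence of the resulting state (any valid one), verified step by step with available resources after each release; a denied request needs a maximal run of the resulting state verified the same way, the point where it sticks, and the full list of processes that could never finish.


DENY: after the grant no complete ordering would exist.
Key observation: after T2, T4 the pool peaks at (4, 3, 4, 5), and each blocked process is short somewhere: T9 on r1, r2; T8 on r4; T6 on r3; T3 on r1, r3; T1 on r4.
On the post-grant state, T2, T4 is a maximal run — nothing extends it. Verifying each step:
  pool = (1, 2, 2, 1)
  T2: need (0, 0, 2, 0) fits (1, 2, 2, 1); releases (2, 1, 1, 3), pool now (3, 3, 3, 4)
  T4: need (3, 1, 1, 3) fits (3, 3, 3, 4); releases (1, 0, 1, 1), pool now (4, 3, 4, 5)
  T9 cannot run: need (2, 5, 5, 0) vs free (4, 3, 4, 5) (insufficient r1 and r2)
  T8 cannot run: need (5, 2, 2, 1) vs free (4, 3, 4, 5) (insufficient r4)
  T6 cannot run: need (0, 3, 2, 6) vs free (4, 3, 4, 5) (insufficient r3)
  T3 cannot run: need (4, 4, 4, 7) vs free (4, 3, 4, 5) (insufficient r1 and r3)
  T1 cannot run: need (5, 3, 0, 2) vs free (4, 3, 4, 5) (insufficient r4)
Post-grant, the permanently blocked set is T9, T8, T6, T3 and T1.


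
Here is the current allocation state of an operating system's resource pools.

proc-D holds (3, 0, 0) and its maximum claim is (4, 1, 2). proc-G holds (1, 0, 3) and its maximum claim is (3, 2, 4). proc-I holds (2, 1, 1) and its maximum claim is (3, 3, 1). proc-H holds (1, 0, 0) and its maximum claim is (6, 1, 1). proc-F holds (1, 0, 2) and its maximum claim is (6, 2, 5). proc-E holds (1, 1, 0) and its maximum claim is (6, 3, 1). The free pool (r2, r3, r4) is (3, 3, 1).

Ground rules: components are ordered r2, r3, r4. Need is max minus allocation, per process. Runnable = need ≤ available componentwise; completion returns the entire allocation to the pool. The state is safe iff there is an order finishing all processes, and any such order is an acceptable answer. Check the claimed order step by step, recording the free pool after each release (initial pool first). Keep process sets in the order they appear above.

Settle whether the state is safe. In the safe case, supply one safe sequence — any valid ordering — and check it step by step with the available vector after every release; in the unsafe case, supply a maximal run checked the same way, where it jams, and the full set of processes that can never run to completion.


SAFE. One safe sequence: proc-G, proc-D, proc-I, proc-H, proc-E, proc-F.
Key observation: the order's first zero-slack moment is proc-G ((2, 2, 1) needed, (3, 3, 1) free — a requested resource with nothing to spare).
Check, step by step:
  pool = (3, 3, 1)
  run proc-G (needs (2, 2, 1), free (3, 3, 1)); after release of (1, 0, 3) the pool is (4, 3, 4)
  run proc-D (needs (1, 1, 2), free (4, 3, 4)); after release of (3, 0, 0) the pool is (7, 3, 4)
  run proc-I (needs (1, 2, 0), free (7, 3, 4)); after release of (2, 1, 1) the pool is (9, 4, 5)
  run proc-H (needs (5, 1, 1), free (9, 4, 5)); after release of (1, 0, 0) the pool is (10, 4, 5)
  run proc-E (needs (5, 2, 1), free (10, 4, 5)); after release of (1, 1, 0) the pool is (11, 5, 5)
  run proc-F (needs (5, 2, 3), free (11, 5, 5)); after release of (1, 0, 2) the pool is (12, 5, 7)


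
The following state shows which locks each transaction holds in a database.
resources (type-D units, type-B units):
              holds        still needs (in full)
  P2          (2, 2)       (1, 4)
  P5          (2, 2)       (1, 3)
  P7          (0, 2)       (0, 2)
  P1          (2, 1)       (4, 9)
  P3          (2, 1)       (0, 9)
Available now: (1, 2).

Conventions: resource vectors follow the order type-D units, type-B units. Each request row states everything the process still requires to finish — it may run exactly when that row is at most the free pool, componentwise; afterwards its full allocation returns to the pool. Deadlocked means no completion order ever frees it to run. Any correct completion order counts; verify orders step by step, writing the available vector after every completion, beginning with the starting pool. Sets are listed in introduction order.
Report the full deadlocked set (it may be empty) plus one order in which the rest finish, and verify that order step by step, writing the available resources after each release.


The deadlocked set is P1 and P3.
Key observation: even finishing P7, P5, P2 leaves just (5, 8) free — too little type-B units for any of the remaining processes.
The rest can finish in the order P7, P5, P2. Step-by-step check:
  pool = (1, 2)
  P7 needs (0, 2) <= (1, 2) -> finishes; pool += (0, 2) = (1, 4)
  P5 needs (1, 3) <= (1, 4) -> finishes; pool += (2, 2) = (3, 6)
  P2 needs (1, 4) <= (3, 6) -> finishes; pool += (2, 2) = (5, 8)
None of the blocked processes ever fits:
  blocked: P1 wants (4, 9), pool (5, 8) — not enough type-B units
  blocked: P3 wants (0, 9), pool (5, 8) — not enough type-B units


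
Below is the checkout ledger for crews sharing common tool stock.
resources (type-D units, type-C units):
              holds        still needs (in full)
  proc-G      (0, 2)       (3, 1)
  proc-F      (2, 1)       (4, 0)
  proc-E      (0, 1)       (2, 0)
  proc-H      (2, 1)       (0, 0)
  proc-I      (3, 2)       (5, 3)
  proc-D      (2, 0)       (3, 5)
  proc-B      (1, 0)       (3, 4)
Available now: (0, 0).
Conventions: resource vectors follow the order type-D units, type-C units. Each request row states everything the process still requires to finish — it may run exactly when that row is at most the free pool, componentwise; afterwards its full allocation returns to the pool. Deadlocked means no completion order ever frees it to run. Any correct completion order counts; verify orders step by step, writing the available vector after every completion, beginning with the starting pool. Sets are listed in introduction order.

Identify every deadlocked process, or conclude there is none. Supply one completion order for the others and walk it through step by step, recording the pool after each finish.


Deadlocked set: proc-G, proc-F, proc-I, proc-D and proc-B.
Key observation: the pool after proc-H, proc-E is (2, 2); every surviving request exceeds it in type-D units, so progress ends there.
A valid finishing order for the others: proc-H, proc-E. Check, step by step:
  pool = (0, 0)
  proc-H needs (0, 0) <= (0, 0) -> finishes; pool += (2, 1) = (2, 1)
  proc-E needs (2, 0) <= (2, 1) -> finishes; pool += (0, 1) = (2, 2)
The blocked processes can never fit:
  proc-G cannot run: need (3, 1) vs free (2, 2) (insufficient type-D units)
  proc-F cannot run: need (4, 0) vs free (2, 2) (insufficient type-D units)
  proc-I cannot run: need (5, 3) vs free (2, 2) (insufficient type-D units and type-C units)
  proc-D cannot run: need (3, 5) vs free (2, 2) (insufficient type-D units and type-C units)
  proc-B cannot run: need (3, 4) vs free (2, 2) (insufficient type-D units and type-C units)


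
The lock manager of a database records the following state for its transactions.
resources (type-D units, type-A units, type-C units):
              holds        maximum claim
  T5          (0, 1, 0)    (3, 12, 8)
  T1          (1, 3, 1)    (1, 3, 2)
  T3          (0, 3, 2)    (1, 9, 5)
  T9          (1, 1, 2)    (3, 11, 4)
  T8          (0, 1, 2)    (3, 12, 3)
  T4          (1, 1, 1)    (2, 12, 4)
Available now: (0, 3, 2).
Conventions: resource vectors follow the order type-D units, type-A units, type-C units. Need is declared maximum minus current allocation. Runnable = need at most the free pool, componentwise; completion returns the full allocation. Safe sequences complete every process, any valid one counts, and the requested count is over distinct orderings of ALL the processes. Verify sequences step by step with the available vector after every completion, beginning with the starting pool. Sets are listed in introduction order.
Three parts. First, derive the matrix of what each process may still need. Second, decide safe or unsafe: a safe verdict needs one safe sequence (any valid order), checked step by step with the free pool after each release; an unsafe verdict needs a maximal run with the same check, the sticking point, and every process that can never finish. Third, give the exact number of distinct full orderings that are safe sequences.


(1) Outstanding need per process (order type-D units, type-A units, type-C units):
  T5: (3, 11, 8)
  T1: (0, 0, 1)
  T3: (1, 6, 3)
  T9: (2, 10, 2)
  T8: (3, 11, 1)
  T4: (1, 11, 3)
(2) The state is UNSAFE.
Key observation: type-A units is the bottleneck — with T1, T3 done the pool holds (1, 9, 5), short of every remaining need.
Going as far as possible: T1, T3; after that, nothing fits. Check, step by step:
  pool = (0, 3, 2)
  T1: need (0, 0, 1) fits (0, 3, 2); releases (1, 3, 1), pool now (1, 6, 3)
  T3: need (1, 6, 3) fits (1, 6, 3); releases (0, 3, 2), pool now (1, 9, 5)
  blocked: T5 wants (3, 11, 8), pool (1, 9, 5) — not enough type-D units, type-A units and type-C units
  blocked: T9 wants (2, 10, 2), pool (1, 9, 5) — not enough type-D units and type-A units
  blocked: T8 wants (3, 11, 1), pool (1, 9, 5) — not enough type-D units and type-A units
  blocked: T4 wants (1, 11, 3), pool (1, 9, 5) — not enough type-A units
Processes that can never finish: T5, T9, T8 and T4.
(3) Exactly 0 of the possible complete orderings are safe sequences.


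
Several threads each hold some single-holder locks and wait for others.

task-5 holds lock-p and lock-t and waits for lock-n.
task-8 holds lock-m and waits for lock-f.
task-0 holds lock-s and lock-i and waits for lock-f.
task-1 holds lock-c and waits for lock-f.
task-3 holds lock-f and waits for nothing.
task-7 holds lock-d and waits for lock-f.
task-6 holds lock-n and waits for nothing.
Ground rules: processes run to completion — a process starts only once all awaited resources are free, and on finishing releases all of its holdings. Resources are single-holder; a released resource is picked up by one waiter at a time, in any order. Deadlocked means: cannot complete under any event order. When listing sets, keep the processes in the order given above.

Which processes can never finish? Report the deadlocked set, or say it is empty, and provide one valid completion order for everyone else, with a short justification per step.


The deadlocked set is empty.
Key observation: the wait relation is loop-free; peeling off processes with no waits unwinds the whole state.
The rest can finish in the order task-3, task-1, task-6, task-5, task-7, task-0, task-8.
Step-by-step check:
  run task-3 (it waits on nothing); releases lock-f
  task-1 waits on lock-f — all released -> runs and releases lock-c
  run task-6 (it waits on nothing); releases lock-n
  task-5 waits on lock-n — all released -> runs and releases lock-p and lock-t
  task-7 waits on lock-f — all released -> runs and releases lock-d
  task-0 waits on lock-f — all released -> runs and releases lock-s and lock-i
  task-8 waits on lock-f — all released -> runs and releases lock-m


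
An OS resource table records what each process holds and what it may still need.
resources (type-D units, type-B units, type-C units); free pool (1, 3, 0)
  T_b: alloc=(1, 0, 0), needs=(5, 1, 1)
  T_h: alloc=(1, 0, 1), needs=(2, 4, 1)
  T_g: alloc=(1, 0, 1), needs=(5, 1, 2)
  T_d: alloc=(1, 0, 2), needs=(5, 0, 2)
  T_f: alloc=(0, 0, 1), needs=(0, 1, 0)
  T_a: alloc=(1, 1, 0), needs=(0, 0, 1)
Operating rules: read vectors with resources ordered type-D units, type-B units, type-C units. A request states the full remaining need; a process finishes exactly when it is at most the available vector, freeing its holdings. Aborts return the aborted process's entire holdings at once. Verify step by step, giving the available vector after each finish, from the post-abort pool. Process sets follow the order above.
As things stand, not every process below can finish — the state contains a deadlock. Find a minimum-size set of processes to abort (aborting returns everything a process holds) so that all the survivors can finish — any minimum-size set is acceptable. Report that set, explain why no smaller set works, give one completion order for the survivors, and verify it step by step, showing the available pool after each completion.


Abort T_g and T_d.
Key observation: no ordering could ever have run T_b before the abort of T_g and T_d; with (2, 0, 3) back in the pool it fits at step 4.
Why nothing smaller works — every single abort fails: T_b alone leaves T_g blocked (short on type-D units); T_h alone leaves T_b blocked (short on type-D units); T_g alone leaves T_b blocked (short on type-D units); T_d alone leaves T_b blocked (short on type-D units); T_f alone leaves T_b blocked (short on type-D units); T_a alone leaves T_b blocked (short on type-D units).
One survivor order: T_f, T_a, T_h, T_b. Verifying each step (post-abort pool first):
  pool = (3, 3, 3)
  run T_f (needs (0, 1, 0), free (3, 3, 3)); after release of (0, 0, 1) the pool is (3, 3, 4)
  run T_a (needs (0, 0, 1), free (3, 3, 4)); after release of (1, 1, 0) the pool is (4, 4, 4)
  run T_h (needs (2, 4, 1), free (4, 4, 4)); after release of (1, 0, 1) the pool is (5, 4, 5)
  run T_b (needs (5, 1, 1), free (5, 4, 5)); after release of (1, 0, 0) the pool is (6, 4, 5)


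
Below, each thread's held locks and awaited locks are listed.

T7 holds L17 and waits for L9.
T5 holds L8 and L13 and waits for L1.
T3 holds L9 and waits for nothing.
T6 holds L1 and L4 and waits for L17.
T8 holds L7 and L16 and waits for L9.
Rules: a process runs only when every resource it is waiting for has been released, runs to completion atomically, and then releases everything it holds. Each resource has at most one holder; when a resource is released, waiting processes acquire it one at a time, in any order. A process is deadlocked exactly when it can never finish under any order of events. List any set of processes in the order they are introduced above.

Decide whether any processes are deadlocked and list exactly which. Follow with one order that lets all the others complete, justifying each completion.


Nothing here is deadlocked.
Key observation: the waits form no ring: some process can always run, and its releases unblock the others one by one.
One completion order for the rest: T3, T7, T6, T8, T5.
Verifying each step:
  T3 waits on nothing -> runs at once and releases L9
  T7: everything it awaited (L9) is free; runs, freeing L17
  T6: everything it awaited (L17) is free; runs, freeing L1 and L4
  T8: everything it awaited (L9) is free; runs, freeing L7 and L16
  T5: everything it awaited (L1) is free; runs, freeing L8 and L13


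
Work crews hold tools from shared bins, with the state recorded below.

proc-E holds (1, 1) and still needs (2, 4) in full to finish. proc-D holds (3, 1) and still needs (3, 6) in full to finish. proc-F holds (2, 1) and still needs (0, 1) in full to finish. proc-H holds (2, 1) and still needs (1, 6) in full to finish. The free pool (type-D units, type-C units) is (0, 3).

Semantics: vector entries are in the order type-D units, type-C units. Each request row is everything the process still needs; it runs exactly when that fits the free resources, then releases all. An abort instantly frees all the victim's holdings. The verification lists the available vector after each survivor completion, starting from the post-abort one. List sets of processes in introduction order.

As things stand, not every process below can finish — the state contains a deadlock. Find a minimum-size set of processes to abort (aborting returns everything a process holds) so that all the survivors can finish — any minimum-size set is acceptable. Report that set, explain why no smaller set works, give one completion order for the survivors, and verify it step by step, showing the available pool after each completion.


Abort proc-H.
Key observation: the deadlocked proc-D becomes finishable only because proc-H released (2, 1); it completes at step 3 below.
Minimality: the empty abort set fails — the state is deadlocked as it stands.
Survivors finish in the order: proc-F, proc-E, proc-D. Walking it through (pool after the aborts first):
  pool = (2, 4)
  proc-F: need (0, 1) fits (2, 4); releases (2, 1), pool now (4, 5)
  proc-E: need (2, 4) fits (4, 5); releases (1, 1), pool now (5, 6)
  proc-D: need (3, 6) fits (5, 6); releases (3, 1), pool now (8, 7)


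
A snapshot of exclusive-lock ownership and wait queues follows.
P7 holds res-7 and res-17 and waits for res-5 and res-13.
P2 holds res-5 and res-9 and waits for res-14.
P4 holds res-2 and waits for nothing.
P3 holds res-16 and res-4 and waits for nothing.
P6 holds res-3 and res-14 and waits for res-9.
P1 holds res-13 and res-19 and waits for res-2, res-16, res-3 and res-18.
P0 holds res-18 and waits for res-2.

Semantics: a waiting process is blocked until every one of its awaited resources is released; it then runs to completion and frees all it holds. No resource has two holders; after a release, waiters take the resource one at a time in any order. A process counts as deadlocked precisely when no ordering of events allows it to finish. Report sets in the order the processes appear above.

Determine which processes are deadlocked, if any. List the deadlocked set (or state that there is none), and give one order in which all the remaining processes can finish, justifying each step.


The deadlocked set is P7, P2, P6 and P1.
Key observation: the knot is the closed ring of waits P2 -> P6 -> P2; P7 and P1 wait into the deadlock from upstream.
A valid finishing order for the others: P3, P4, P0.
Walking it through:
  P3 waits on nothing -> runs at once and releases res-16 and res-4
  P4 waits on nothing -> runs at once and releases res-2
  run P0 (all its waits — res-2 — are resolved); releases res-18


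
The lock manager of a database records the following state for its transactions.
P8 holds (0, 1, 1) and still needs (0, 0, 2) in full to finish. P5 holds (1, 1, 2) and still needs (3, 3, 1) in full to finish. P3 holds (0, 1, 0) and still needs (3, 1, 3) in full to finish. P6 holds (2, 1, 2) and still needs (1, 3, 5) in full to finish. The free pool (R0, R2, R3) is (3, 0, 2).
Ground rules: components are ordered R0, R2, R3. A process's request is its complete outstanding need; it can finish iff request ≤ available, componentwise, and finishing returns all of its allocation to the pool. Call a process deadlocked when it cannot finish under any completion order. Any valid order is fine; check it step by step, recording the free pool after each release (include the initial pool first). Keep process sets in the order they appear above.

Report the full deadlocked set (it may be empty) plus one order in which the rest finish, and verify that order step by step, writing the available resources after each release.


Deadlocked set: P5 and P6.
Key observation: once P8, P3 finish, the pool peaks at (3, 2, 3) — and every remaining process still needs more R2 than that.
The rest can finish in the order P8, P3. Verifying each step:
  pool = (3, 0, 2)
  P8: need (0, 0, 2) fits (3, 0, 2); releases (0, 1, 1), pool now (3, 1, 3)
  P3: need (3, 1, 3) fits (3, 1, 3); releases (0, 1, 0), pool now (3, 2, 3)
The stuck group stays short no matter what:
  P5 cannot run: need (3, 3, 1) vs free (3, 2, 3) (insufficient R2)
  P6 cannot run: need (1, 3, 5) vs free (3, 2, 3) (insufficient R2 and R3)


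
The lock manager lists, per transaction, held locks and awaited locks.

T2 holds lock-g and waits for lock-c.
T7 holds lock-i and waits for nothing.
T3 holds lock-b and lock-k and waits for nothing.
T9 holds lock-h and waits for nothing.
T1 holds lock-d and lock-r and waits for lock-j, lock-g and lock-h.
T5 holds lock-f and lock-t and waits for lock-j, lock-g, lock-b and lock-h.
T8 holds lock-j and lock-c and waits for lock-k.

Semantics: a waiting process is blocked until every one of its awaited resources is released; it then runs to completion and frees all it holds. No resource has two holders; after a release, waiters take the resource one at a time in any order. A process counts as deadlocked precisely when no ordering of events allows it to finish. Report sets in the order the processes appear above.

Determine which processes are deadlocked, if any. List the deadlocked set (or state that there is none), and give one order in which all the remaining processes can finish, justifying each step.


No process is deadlocked.
Key observation: all waits point, directly or indirectly, at processes that can finish, so nothing is permanently blocked.
The rest can finish in the order T7, T3, T8, T2, T9, T1, T5.
Check, step by step:
  run T7 (it waits on nothing); releases lock-i
  run T3 (it waits on nothing); releases lock-b and lock-k
  T8: everything it awaited (lock-k) is free; runs, freeing lock-j and lock-c
  T2: everything it awaited (lock-c) is free; runs, freeing lock-g
  run T9 (it waits on nothing); releases lock-h
  T1: everything it awaited (lock-j, lock-g and lock-h) is free; runs, freeing lock-d and lock-r
  T5: everything it awaited (lock-j, lock-g, lock-b and lock-h) is free; runs, freeing lock-f and lock-t


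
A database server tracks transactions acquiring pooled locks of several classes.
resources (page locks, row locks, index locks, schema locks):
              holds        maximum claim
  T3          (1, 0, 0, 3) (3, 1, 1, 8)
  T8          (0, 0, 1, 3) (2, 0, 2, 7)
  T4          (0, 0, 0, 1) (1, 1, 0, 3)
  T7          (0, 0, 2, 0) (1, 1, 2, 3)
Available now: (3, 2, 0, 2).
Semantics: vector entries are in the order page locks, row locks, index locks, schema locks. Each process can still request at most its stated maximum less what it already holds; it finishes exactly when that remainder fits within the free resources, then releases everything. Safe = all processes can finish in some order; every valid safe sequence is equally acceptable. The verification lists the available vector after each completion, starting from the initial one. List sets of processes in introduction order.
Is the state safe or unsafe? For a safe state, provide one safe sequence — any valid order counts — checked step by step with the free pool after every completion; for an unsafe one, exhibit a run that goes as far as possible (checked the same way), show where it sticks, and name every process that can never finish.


UNSAFE — no complete ordering exists.
Key observation: the wall is schema locks: completing T4, T7 brings the pool only to (3, 2, 2, 3), and all the rest need more.
Going as far as possible: T4, T7; after that, nothing fits. Step-by-step check:
  pool = (3, 2, 0, 2)
  T4 needs (1, 1, 0, 2) <= (3, 2, 0, 2) -> finishes; pool += (0, 0, 0, 1) = (3, 2, 0, 3)
  T7 needs (1, 1, 0, 3) <= (3, 2, 0, 3) -> finishes; pool += (0, 0, 2, 0) = (3, 2, 2, 3)
  T3 cannot run: need (2, 1, 1, 5) vs free (3, 2, 2, 3) (insufficient schema locks)
  T8 cannot run: need (2, 0, 1, 4) vs free (3, 2, 2, 3) (insufficient schema locks)
Processes that can never finish: T3 and T8.


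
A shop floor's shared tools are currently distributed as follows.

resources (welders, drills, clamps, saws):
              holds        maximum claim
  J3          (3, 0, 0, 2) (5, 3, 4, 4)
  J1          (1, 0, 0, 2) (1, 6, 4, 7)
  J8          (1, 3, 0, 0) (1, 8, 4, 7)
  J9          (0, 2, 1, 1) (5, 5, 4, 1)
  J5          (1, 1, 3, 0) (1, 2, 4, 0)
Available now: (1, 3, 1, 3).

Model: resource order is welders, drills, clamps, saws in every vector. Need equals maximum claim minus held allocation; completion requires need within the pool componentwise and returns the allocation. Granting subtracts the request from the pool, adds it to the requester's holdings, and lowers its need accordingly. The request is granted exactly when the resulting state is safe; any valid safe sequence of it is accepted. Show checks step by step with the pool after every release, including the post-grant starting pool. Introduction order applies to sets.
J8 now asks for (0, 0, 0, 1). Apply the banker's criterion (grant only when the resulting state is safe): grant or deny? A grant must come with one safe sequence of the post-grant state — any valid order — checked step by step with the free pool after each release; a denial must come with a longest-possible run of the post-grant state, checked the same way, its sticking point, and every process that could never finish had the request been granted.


GRANT: granting preserves safety; a valid post-grant sequence is J5, J3, J9, J1, J8.
Key observation: the transfer keeps a workable pool ((1, 3, 1, 2)); J5 starts the safe sequence.
Check on the post-grant state, step by step:
  pool = (1, 3, 1, 2)
  run J5 (needs (0, 1, 1, 0), free (1, 3, 1, 2)); after release of (1, 1, 3, 0) the pool is (2, 4, 4, 2)
  run J3 (needs (2, 3, 4, 2), free (2, 4, 4, 2)); after release of (3, 0, 0, 2) the pool is (5, 4, 4, 4)
  run J9 (needs (5, 3, 3, 0), free (5, 4, 4, 4)); after release of (0, 2, 1, 1) the pool is (5, 6, 5, 5)
  run J1 (needs (0, 6, 4, 5), free (5, 6, 5, 5)); after release of (1, 0, 0, 2) the pool is (6, 6, 5, 7)
  run J8 (needs (0, 5, 4, 6), free (6, 6, 5, 7)); after release of (1, 3, 0, 1) the pool is (7, 9, 5, 8)


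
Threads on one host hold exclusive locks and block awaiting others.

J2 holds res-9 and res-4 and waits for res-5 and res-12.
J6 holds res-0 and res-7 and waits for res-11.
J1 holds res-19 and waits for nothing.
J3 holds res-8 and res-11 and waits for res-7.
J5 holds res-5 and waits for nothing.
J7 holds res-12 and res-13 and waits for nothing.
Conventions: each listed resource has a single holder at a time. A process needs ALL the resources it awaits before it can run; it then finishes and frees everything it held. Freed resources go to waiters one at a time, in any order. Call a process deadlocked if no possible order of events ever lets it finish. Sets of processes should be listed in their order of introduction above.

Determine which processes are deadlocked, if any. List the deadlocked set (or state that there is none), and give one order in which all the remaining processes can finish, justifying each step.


Deadlocked set: J6 and J3.
Key observation: nobody on the ring J6 -> J3 -> J6 can start until another member finishes, which never happens; no other process is dragged down with it.
A valid finishing order for the others: J5, J7, J1, J2.
Step-by-step check:
  J5 waits on nothing -> runs at once and releases res-5
  J7 waits on nothing -> runs at once and releases res-12 and res-13
  J1 waits on nothing -> runs at once and releases res-19
  J2 waits on res-5 and res-12 — all released -> runs and releases res-9 and res-4


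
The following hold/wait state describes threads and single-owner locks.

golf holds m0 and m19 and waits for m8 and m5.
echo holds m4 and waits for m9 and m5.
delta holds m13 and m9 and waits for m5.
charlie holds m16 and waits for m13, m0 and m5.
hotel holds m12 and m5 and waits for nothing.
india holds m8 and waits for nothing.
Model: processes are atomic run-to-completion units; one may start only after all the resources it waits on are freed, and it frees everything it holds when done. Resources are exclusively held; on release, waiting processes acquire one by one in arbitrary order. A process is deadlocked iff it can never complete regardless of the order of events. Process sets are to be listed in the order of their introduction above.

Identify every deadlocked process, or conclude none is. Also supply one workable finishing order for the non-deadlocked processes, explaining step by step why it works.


The deadlocked set is empty.
Key observation: the waits form no ring: some process can always run, and its releases unblock the others one by one.
A valid finishing order for the others: hotel, india, delta, golf, echo, charlie.
Step-by-step check:
  hotel: no waits; runs immediately, freeing m12 and m5
  india: no waits; runs immediately, freeing m8
  run delta (all its waits — m5 — are resolved); releases m13 and m9
  run golf (all its waits — m8 and m5 — are resolved); releases m0 and m19
  run echo (all its waits — m9 and m5 — are resolved); releases m4
  run charlie (all its waits — m13, m0 and m5 — are resolved); releases m16


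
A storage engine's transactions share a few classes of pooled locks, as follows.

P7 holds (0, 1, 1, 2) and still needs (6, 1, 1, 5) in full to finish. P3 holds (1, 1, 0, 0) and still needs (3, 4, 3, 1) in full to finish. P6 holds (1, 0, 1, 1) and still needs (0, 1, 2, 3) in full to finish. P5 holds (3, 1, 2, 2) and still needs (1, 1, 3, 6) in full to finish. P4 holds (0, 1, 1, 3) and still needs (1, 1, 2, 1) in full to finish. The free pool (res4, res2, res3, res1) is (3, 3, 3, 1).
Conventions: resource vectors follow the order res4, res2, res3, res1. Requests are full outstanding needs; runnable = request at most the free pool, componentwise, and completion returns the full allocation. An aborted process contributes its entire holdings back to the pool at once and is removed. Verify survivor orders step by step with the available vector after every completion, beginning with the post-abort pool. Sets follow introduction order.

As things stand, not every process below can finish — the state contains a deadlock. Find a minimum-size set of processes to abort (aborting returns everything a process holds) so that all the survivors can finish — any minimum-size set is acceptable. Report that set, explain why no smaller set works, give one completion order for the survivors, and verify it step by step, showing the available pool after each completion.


Minimum abort set: P5.
Key observation: before aborting P5, P7 was permanently blocked — no order could ever run it; afterwards it completes at step 4.
Minimality: the empty abort set fails — the state is deadlocked as it stands.
Survivors finish in the order: P4, P3, P6, P7. Check, step by step (pool after the aborts first):
  pool = (6, 4, 5, 3)
  P4: need (1, 1, 2, 1) fits (6, 4, 5, 3); releases (0, 1, 1, 3), pool now (6, 5, 6, 6)
  P3: need (3, 4, 3, 1) fits (6, 5, 6, 6); releases (1, 1, 0, 0), pool now (7, 6, 6, 6)
  P6: need (0, 1, 2, 3) fits (7, 6, 6, 6); releases (1, 0, 1, 1), pool now (8, 6, 7, 7)
  P7: need (6, 1, 1, 5) fits (8, 6, 7, 7); releases (0, 1, 1, 2), pool now (8, 7, 8, 9)
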